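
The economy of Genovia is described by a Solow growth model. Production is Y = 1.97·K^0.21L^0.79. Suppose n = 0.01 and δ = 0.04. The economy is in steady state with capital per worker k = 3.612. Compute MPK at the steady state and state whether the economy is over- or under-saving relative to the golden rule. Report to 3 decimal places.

under-saving; MPK ≈ 0.150

Capital per worker breaks even when investment replaces (n + δ)·k; here n + δ = 0.05.
MPK = 0.21·1.97·k^(0.21−1) = 0.21·1.97·3.612^(-0.79) ≈ 0.1500.
MPK > 0.05, so the economy is dynamically efficient (under-saving).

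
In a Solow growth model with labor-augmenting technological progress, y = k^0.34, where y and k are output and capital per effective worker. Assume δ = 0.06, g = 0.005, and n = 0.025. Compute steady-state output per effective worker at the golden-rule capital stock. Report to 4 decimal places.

y_gold ≈ 1.9832

Capital per effective worker breaks even when investment replaces (n + g + δ)·k; here n + g + δ = 0.09.
Golden rule sets MPK = n+g+δ: 0.34·k^(0.34−1) = 0.09, so k_gold = (0.34/0.09)^(1/0.66) ≈ 7.4920.
Output: y_gold = k_gold^0.34 = 7.4920^0.34 ≈ 1.9832.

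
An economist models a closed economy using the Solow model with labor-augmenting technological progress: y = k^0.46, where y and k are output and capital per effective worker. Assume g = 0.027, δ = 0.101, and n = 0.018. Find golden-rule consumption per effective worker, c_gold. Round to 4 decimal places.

The effective depreciation rate is n + g + δ = 0.018 + 0.027 + 0.101 = 0.146.
Golden rule sets MPK = n+g+δ: 0.46·k^(0.46−1) = 0.146, so k_gold = (0.46/0.146)^(1/0.54) ≈ 8.3748.
y_gold = 8.3748^0.46 ≈ 2.6581.
c_gold = y_gold − (n+g+δ)·k_gold = 2.6581 − 0.146·8.3748 ≈ 1.4354.

c_gold ≈ 1.4354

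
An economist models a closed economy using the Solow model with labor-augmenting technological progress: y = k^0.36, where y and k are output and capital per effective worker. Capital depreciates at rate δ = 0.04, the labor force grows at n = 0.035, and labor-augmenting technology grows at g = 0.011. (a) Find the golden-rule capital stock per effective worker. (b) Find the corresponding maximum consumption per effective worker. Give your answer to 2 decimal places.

n + g + δ = 0.035 + 0.011 + 0.04 = 0.086.
Maximizing c = f(k) − (n+g+δ)·k gives f'(k) = n+g+δ, i.e. 0.36·k^(0.36−1) = 0.086, so k_gold = (0.36/0.086)^(1/0.64) ≈ 9.3663.
y_gold = 9.3663^0.36 ≈ 2.2375; c_gold = y_gold − 0.086·k_gold ≈ 1.4320.

(a) k_gold ≈ 9.37; (b) c_gold ≈ 1.43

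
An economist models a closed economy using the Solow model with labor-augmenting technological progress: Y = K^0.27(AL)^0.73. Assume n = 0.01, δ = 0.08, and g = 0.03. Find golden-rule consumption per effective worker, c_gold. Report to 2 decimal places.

Capital per effective worker breaks even when investment replaces (n + g + δ)·k; here n + g + δ = 0.12.
Maximizing c = f(k) − (n+g+δ)·k gives f'(k) = n+g+δ, i.e. 0.27·k^(0.27−1) = 0.12, so k_gold = (0.27/0.12)^(1/0.73) ≈ 3.0370.
y_gold = 3.0370^0.27 ≈ 1.3498.
c_gold = y_gold − (n+g+δ)·k_gold = 1.3498 − 0.12·3.0370 ≈ 0.9853.

c_gold ≈ 0.99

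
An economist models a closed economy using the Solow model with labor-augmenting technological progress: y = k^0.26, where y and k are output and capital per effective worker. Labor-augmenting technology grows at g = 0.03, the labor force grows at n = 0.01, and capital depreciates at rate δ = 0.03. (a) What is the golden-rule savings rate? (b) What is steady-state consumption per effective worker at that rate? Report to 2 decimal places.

(a) s_gold = 0.26; (b) c_gold ≈ 1.17

n + g + δ = 0.01 + 0.03 + 0.03 = 0.07.
For Cobb-Douglas, s_gold equals capital's share: s_gold = 0.26.
Setting f'(k) = n+g+δ gives 0.26·k^(0.26−1) = 0.07, hence k_gold = (0.26/0.07)^(1/0.74) ≈ 5.8898.
y_gold = 5.8898^0.26 ≈ 1.5857; c_gold = (1−0.26)·y_gold ≈ 1.1734.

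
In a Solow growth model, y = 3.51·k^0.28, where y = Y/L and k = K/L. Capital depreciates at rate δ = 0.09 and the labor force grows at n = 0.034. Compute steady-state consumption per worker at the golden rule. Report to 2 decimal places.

c_gold ≈ 5.65

Capital per worker breaks even when investment replaces (n + δ)·k; here n + δ = 0.124.
At the golden rule the marginal product of capital equals n+δ: 0.28·3.51·k^(0.28−1) = 0.124. Solving, k_gold = (0.28·3.51/0.124)^(1/0.72) ≈ 17.7285.
y_gold = 3.51·17.7285^0.28 ≈ 7.8512.
c_gold = y_gold − (n+δ)·k_gold = 7.8512 − 0.124·17.7285 ≈ 5.6529.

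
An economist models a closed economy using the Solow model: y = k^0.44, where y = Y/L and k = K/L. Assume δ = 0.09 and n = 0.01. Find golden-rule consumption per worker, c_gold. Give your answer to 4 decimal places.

c_gold ≈ 1.7937

The effective depreciation rate is n + δ = 0.01 + 0.09 = 0.1.
At the golden rule the marginal product of capital equals n+δ: 0.44·k^(0.44−1) = 0.1. Solving, k_gold = (0.44/0.1)^(1/0.56) ≈ 14.0936.
y_gold = 14.0936^0.44 ≈ 3.2031.
c_gold = y_gold − (n+δ)·k_gold = 3.2031 − 0.1·14.0936 ≈ 1.7937.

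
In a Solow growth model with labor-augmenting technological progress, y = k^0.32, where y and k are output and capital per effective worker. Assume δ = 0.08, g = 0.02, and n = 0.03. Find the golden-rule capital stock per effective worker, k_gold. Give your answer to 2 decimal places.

Capital per effective worker breaks even when investment replaces (n + g + δ)·k; here n + g + δ = 0.13.
Maximizing c = f(k) − (n+g+δ)·k gives f'(k) = n+g+δ, i.e. 0.32·k^(0.32−1) = 0.13, so k_gold = (0.32/0.13)^(1/0.68) ≈ 3.7610.

k_gold ≈ 3.76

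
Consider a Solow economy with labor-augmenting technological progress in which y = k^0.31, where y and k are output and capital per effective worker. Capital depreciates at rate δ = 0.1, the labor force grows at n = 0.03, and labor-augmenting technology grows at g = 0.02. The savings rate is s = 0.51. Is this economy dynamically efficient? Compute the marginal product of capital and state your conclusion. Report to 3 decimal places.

dynamically inefficient; MPK ≈ 0.091

The effective depreciation rate is n + g + δ = 0.03 + 0.02 + 0.1 = 0.15.
Steady-state k*: s·k^0.31 = 0.15·k gives k* = (0.51/0.15)^(1/0.69) ≈ 5.8920.
MPK = 0.31·5.8920^(-0.69) ≈ 0.0912.
MPK < n+g+δ = 0.15, so the economy is dynamically inefficient (over-saving).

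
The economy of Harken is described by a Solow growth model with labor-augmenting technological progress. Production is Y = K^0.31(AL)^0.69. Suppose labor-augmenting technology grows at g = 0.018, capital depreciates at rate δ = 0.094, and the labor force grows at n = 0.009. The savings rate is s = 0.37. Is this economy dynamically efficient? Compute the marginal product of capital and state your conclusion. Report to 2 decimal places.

Break-even investment rate: n + g + δ = 0.009 + 0.018 + 0.094 = 0.121.
Steady-state k*: s·k^0.31 = 0.121·k gives k* = (0.37/0.121)^(1/0.69) ≈ 5.0524.
MPK = 0.31·5.0524^(-0.69) ≈ 0.1014.
MPK < n+g+δ = 0.121, so the economy is dynamically inefficient (over-saving).

dynamically inefficient; MPK ≈ 0.10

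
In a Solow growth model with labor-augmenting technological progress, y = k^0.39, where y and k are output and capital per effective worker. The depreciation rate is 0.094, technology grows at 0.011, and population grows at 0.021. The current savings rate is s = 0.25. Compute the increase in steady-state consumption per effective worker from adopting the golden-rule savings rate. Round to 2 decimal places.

Δc ≈ 0.09

The effective depreciation rate is n + g + δ = 0.021 + 0.011 + 0.094 = 0.126.
Current steady state (s = 0.25): k* = (0.25/0.126)^(1/0.61) ≈ 3.0748, y* = 3.0748^0.39 ≈ 1.5497, c* = (1−0.25)·1.5497 ≈ 1.1623.
Golden rule sets MPK = n+g+δ: 0.39·k^(0.39−1) = 0.126, so k_gold = (0.39/0.126)^(1/0.61) ≈ 6.3741.
y_gold = 6.3741^0.39 ≈ 2.0593, c_gold = y_gold − 0.126·k_gold ≈ 1.2562.
Gain: Δc = 1.2562 − 1.1623 ≈ 0.0939.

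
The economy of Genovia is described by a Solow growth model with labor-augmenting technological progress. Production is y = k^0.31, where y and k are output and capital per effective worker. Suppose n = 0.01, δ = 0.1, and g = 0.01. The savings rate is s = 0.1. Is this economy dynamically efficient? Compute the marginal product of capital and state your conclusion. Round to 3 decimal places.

The effective depreciation rate is n + g + δ = 0.01 + 0.01 + 0.1 = 0.12.
Steady-state k*: s·k^0.31 = 0.12·k gives k* = (0.1/0.12)^(1/0.69) ≈ 0.7678.
MPK = 0.31·0.7678^(-0.69) ≈ 0.3720.
MPK > n+g+δ = 0.12, so the economy is dynamically efficient (under-saving).

dynamically efficient; MPK ≈ 0.372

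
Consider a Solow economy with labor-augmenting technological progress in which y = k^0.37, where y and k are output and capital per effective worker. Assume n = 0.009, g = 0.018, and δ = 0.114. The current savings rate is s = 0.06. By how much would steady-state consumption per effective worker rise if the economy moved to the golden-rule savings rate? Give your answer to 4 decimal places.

Δc ≈ 0.5411

n + g + δ = 0.009 + 0.018 + 0.114 = 0.141.
Current steady state (s = 0.06): k* = (0.06/0.141)^(1/0.63) ≈ 0.2576, y* = 0.2576^0.37 ≈ 0.6054, c* = (1−0.06)·0.6054 ≈ 0.5691.
Golden rule sets MPK = n+g+δ: 0.37·k^(0.37−1) = 0.141, so k_gold = (0.37/0.141)^(1/0.63) ≈ 4.6244.
y_gold = 4.6244^0.37 ≈ 1.7623, c_gold = y_gold − 0.141·k_gold ≈ 1.1102.
Gain: Δc = 1.1102 − 0.5691 ≈ 0.5411.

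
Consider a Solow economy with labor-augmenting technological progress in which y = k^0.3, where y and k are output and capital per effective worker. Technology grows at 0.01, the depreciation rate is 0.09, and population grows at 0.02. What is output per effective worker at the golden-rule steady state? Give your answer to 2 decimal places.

y_gold ≈ 1.48

Break-even investment rate: n + g + δ = 0.02 + 0.01 + 0.09 = 0.12.
Setting f'(k) = n+g+δ gives 0.3·k^(0.3−1) = 0.12, hence k_gold = (0.3/0.12)^(1/0.7) ≈ 3.7024.
Output: y_gold = k_gold^0.3 = 3.7024^0.3 ≈ 1.4810.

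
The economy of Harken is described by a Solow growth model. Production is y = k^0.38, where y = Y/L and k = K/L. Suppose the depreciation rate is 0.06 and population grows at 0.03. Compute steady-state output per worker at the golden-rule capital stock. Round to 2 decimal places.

n + δ = 0.03 + 0.06 = 0.09.
At the golden rule the marginal product of capital equals n+δ: 0.38·k^(0.38−1) = 0.09. Solving, k_gold = (0.38/0.09)^(1/0.62) ≈ 10.2079.
Output: y_gold = k_gold^0.38 = 10.2079^0.38 ≈ 2.4177.

y_gold ≈ 2.42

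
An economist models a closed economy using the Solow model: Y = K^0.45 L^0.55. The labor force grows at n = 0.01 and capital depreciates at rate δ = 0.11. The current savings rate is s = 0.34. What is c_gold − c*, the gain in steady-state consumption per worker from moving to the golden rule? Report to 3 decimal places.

n + δ = 0.01 + 0.11 = 0.12.
Current steady state (s = 0.34): k* = (0.34/0.12)^(1/0.55) ≈ 6.6429, y* = 6.6429^0.45 ≈ 2.3446, c* = (1−0.34)·2.3446 ≈ 1.5474.
Setting f'(k) = n+δ gives 0.45·k^(0.45−1) = 0.12, hence k_gold = (0.45/0.12)^(1/0.55) ≈ 11.0584.
y_gold = 11.0584^0.45 ≈ 2.9489, c_gold = y_gold − 0.12·k_gold ≈ 1.6219.
Gain: Δc = 1.6219 − 1.5474 ≈ 0.0745.

Δc ≈ 0.074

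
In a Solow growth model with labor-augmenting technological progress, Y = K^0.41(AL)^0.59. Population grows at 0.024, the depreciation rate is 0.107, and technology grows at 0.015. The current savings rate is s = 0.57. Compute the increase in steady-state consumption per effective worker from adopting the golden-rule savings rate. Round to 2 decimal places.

Δc ≈ 0.10

Break-even investment rate: n + g + δ = 0.024 + 0.015 + 0.107 = 0.146.
Current steady state (s = 0.57): k* = (0.57/0.146)^(1/0.59) ≈ 10.0596, y* = 10.0596^0.41 ≈ 2.5767, c* = (1−0.57)·2.5767 ≈ 1.1080.
Golden rule sets MPK = n+g+δ: 0.41·k^(0.41−1) = 0.146, so k_gold = (0.41/0.146)^(1/0.59) ≈ 5.7551.
y_gold = 5.7551^0.41 ≈ 2.0494, c_gold = y_gold − 0.146·k_gold ≈ 1.2091.
Gain: Δc = 1.2091 − 1.1080 ≈ 0.1012.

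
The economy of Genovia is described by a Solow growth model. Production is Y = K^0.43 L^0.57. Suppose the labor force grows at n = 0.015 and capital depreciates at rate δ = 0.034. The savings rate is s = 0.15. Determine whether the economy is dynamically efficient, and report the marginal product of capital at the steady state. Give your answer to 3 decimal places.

dynamically efficient; MPK ≈ 0.140

Capital per worker breaks even when investment replaces (n + δ)·k; here n + δ = 0.049.
Steady-state k*: s·k^0.43 = 0.049·k gives k* = (0.15/0.049)^(1/0.57) ≈ 7.1195.
MPK = 0.43·7.1195^(-0.57) ≈ 0.1405.
MPK > n+δ = 0.049, so the economy is dynamically efficient (under-saving).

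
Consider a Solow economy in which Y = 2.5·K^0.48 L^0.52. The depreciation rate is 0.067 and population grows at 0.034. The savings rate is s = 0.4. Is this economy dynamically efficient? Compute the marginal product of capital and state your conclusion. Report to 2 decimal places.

The effective depreciation rate is n + δ = 0.034 + 0.067 = 0.101.
Steady-state k*: s·A·k^0.48 = 0.101·k gives k* = (0.4·2.5/0.101)^(1/0.52) ≈ 82.1801.
MPK = 0.48·2.5·82.1801^(-0.52) ≈ 0.1212.
MPK > n+δ = 0.101, so the economy is dynamically efficient (under-saving).

dynamically efficient; MPK ≈ 0.12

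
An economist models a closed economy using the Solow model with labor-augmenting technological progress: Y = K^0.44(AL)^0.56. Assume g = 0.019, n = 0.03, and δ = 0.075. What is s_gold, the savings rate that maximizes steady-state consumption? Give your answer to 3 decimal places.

Capital per effective worker breaks even when investment replaces (n + g + δ)·k; here n + g + δ = 0.124.
At the golden rule MPK = n+g+δ, and in any Cobb-Douglas steady state s = (n+g+δ)·k/y = MPK·k/y = capital's share 0.44.

s_gold = 0.440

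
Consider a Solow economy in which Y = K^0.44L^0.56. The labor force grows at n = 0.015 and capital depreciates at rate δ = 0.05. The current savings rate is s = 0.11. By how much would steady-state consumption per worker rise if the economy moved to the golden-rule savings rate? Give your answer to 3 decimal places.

The effective depreciation rate is n + δ = 0.015 + 0.05 = 0.065.
Current steady state (s = 0.11): k* = (0.11/0.065)^(1/0.56) ≈ 2.5586, y* = 2.5586^0.44 ≈ 1.5119, c* = (1−0.11)·1.5119 ≈ 1.3456.
Golden rule sets MPK = n+δ: 0.44·k^(0.44−1) = 0.065, so k_gold = (0.44/0.065)^(1/0.56) ≈ 30.4163.
y_gold = 30.4163^0.44 ≈ 4.4933, c_gold = y_gold − 0.065·k_gold ≈ 2.5163.
Gain: Δc = 2.5163 − 1.3456 ≈ 1.1707.

Δc ≈ 1.171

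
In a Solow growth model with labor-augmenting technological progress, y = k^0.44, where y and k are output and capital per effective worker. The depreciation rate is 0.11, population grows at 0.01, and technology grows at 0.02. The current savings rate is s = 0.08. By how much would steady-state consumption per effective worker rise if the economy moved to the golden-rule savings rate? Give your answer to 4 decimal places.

The effective depreciation rate is n + g + δ = 0.01 + 0.02 + 0.11 = 0.14.
Current steady state (s = 0.08): k* = (0.08/0.14)^(1/0.56) ≈ 0.3681, y* = 0.3681^0.44 ≈ 0.6442, c* = (1−0.08)·0.6442 ≈ 0.5927.
Setting f'(k) = n+g+δ gives 0.44·k^(0.44−1) = 0.14, hence k_gold = (0.44/0.14)^(1/0.56) ≈ 7.7282.
y_gold = 7.7282^0.44 ≈ 2.4590, c_gold = y_gold − 0.14·k_gold ≈ 1.3770.
Gain: Δc = 1.3770 − 0.5927 ≈ 0.7843.

Δc ≈ 0.7843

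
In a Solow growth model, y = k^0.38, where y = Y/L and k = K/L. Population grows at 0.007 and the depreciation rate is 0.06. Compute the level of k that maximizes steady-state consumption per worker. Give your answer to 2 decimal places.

Break-even investment rate: n + δ = 0.007 + 0.06 = 0.067.
Maximizing c = f(k) − (n+δ)·k gives f'(k) = n+δ, i.e. 0.38·k^(0.38−1) = 0.067, so k_gold = (0.38/0.067)^(1/0.62) ≈ 16.4308.

k_gold ≈ 16.43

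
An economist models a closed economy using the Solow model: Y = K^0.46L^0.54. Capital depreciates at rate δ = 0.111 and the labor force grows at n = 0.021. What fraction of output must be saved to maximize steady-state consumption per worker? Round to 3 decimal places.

s_gold = 0.460

The effective depreciation rate is n + δ = 0.021 + 0.111 = 0.132.
At the golden rule MPK = n+δ, and in any Cobb-Douglas steady state s = (n+δ)·k/y = MPK·k/y = capital's share 0.46.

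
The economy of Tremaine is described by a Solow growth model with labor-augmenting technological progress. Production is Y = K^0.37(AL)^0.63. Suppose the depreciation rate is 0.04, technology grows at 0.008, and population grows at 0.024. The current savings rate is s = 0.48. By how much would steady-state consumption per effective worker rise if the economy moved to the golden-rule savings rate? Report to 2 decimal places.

Δc ≈ 0.06

n + g + δ = 0.024 + 0.008 + 0.04 = 0.072.
Current steady state (s = 0.48): k* = (0.48/0.072)^(1/0.63) ≈ 20.3138, y* = 20.3138^0.37 ≈ 3.0471, c* = (1−0.48)·3.0471 ≈ 1.5845.
At the golden rule the marginal product of capital equals n+g+δ: 0.37·k^(0.37−1) = 0.072. Solving, k_gold = (0.37/0.072)^(1/0.63) ≈ 13.4389.
y_gold = 13.4389^0.37 ≈ 2.6151, c_gold = y_gold − 0.072·k_gold ≈ 1.6475.
Gain: Δc = 1.6475 − 1.5845 ≈ 0.0631.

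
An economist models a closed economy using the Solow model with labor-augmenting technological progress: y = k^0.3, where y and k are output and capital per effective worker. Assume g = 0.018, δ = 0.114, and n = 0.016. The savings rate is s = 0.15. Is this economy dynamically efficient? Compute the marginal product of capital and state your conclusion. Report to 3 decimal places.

dynamically efficient; MPK ≈ 0.296

Capital per effective worker breaks even when investment replaces (n + g + δ)·k; here n + g + δ = 0.148.
Steady-state k*: s·k^0.3 = 0.148·k gives k* = (0.15/0.148)^(1/0.7) ≈ 1.0194.
MPK = 0.3·1.0194^(-0.7) ≈ 0.2960.
MPK > n+g+δ = 0.148, so the economy is dynamically efficient (under-saving).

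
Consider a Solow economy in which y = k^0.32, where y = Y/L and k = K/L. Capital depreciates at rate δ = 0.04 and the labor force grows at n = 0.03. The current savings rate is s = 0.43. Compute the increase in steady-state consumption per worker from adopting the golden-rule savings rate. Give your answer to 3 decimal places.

n + δ = 0.03 + 0.04 = 0.07.
Current steady state (s = 0.43): k* = (0.43/0.07)^(1/0.68) ≈ 14.4334, y* = 14.4334^0.32 ≈ 2.3496, c* = (1−0.43)·2.3496 ≈ 1.3393.
At the golden rule the marginal product of capital equals n+δ: 0.32·k^(0.32−1) = 0.07. Solving, k_gold = (0.32/0.07)^(1/0.68) ≈ 9.3468.
y_gold = 9.3468^0.32 ≈ 2.0446, c_gold = y_gold − 0.07·k_gold ≈ 1.3903.
Gain: Δc = 1.3903 − 1.3393 ≈ 0.0511.

Δc ≈ 0.051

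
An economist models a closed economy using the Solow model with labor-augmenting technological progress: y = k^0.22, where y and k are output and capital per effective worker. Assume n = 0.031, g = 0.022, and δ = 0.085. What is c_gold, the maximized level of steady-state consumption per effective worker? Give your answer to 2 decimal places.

The effective depreciation rate is n + g + δ = 0.031 + 0.022 + 0.085 = 0.138.
Setting f'(k) = n+g+δ gives 0.22·k^(0.22−1) = 0.138, hence k_gold = (0.22/0.138)^(1/0.78) ≈ 1.8183.
y_gold = 1.8183^0.22 ≈ 1.1406.
c_gold = y_gold − (n+g+δ)·k_gold = 1.1406 − 0.138·1.8183 ≈ 0.8897.

c_gold ≈ 0.89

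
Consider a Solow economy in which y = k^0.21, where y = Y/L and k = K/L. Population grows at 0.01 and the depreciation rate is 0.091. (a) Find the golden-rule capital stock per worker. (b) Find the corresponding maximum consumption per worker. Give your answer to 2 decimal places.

(a) k_gold ≈ 2.53; (b) c_gold ≈ 0.96

Capital per worker breaks even when investment replaces (n + δ)·k; here n + δ = 0.101.
Golden rule sets MPK = n+δ: 0.21·k^(0.21−1) = 0.101, so k_gold = (0.21/0.101)^(1/0.79) ≈ 2.5258.
y_gold = 2.5258^0.21 ≈ 1.2148; c_gold = y_gold − 0.101·k_gold ≈ 0.9597.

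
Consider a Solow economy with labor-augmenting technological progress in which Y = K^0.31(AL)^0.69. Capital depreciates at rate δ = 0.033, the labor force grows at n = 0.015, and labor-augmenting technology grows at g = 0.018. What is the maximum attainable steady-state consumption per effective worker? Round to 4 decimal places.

c_gold ≈ 1.3825

Break-even investment rate: n + g + δ = 0.015 + 0.018 + 0.033 = 0.066.
At the golden rule the marginal product of capital equals n+g+δ: 0.31·k^(0.31−1) = 0.066. Solving, k_gold = (0.31/0.066)^(1/0.69) ≈ 9.4113.
y_gold = 9.4113^0.31 ≈ 2.0037.
c_gold = y_gold − (n+g+δ)·k_gold = 2.0037 − 0.066·9.4113 ≈ 1.3825.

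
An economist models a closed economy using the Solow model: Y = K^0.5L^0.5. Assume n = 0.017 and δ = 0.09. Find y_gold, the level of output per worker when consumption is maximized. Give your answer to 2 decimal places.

y_gold ≈ 4.67

Break-even investment rate: n + δ = 0.017 + 0.09 = 0.107.
Golden rule sets MPK = n+δ: 0.5·k^(0.5−1) = 0.107, so k_gold = (0.5/0.107)^(1/0.5) ≈ 21.8360.
Output: y_gold = k_gold^0.5 = 21.8360^0.5 ≈ 4.6729.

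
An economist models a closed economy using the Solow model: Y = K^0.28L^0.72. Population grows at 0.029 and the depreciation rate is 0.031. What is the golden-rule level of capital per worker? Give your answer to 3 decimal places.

k_gold ≈ 8.495

Capital per worker breaks even when investment replaces (n + δ)·k; here n + δ = 0.06.
Setting f'(k) = n+δ gives 0.28·k^(0.28−1) = 0.06, hence k_gold = (0.28/0.06)^(1/0.72) ≈ 8.4952.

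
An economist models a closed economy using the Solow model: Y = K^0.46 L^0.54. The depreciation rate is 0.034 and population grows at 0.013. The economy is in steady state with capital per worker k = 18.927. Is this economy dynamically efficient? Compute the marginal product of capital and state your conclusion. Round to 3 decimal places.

The effective depreciation rate is n + δ = 0.013 + 0.034 = 0.047.
MPK = 0.46·k^(0.46−1) = 0.46·18.927^(-0.54) ≈ 0.0940.
MPK > 0.047, so the economy is dynamically efficient (under-saving).

dynamically efficient; MPK ≈ 0.094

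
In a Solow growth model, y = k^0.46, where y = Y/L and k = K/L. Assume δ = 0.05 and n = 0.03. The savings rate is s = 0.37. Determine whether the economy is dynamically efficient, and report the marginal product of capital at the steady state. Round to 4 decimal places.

dynamically efficient; MPK ≈ 0.0995

n + δ = 0.03 + 0.05 = 0.08.
Steady-state k*: s·k^0.46 = 0.08·k gives k* = (0.37/0.08)^(1/0.54) ≈ 17.0486.
MPK = 0.46·17.0486^(-0.54) ≈ 0.0995.
MPK > n+δ = 0.08, so the economy is dynamically efficient (under-saving).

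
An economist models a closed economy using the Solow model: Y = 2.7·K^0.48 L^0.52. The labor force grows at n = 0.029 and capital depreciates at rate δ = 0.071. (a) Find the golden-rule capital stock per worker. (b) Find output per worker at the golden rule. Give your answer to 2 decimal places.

n + δ = 0.029 + 0.071 = 0.1.
Golden rule sets MPK = n+δ: 0.48·2.7·k^(0.48−1) = 0.1, so k_gold = (0.48·2.7/0.1)^(1/0.52) ≈ 137.9193.
y_gold = 2.7·137.9193^0.48 ≈ 28.7332.

(a) k_gold ≈ 137.92; (b) y_gold ≈ 28.73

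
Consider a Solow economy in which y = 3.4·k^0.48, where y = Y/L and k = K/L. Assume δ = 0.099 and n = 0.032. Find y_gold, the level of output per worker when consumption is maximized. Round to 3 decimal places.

Break-even investment rate: n + δ = 0.032 + 0.099 = 0.131.
At the golden rule the marginal product of capital equals n+δ: 0.48·3.4·k^(0.48−1) = 0.131. Solving, k_gold = (0.48·3.4/0.131)^(1/0.52) ≈ 127.8299.
Output: y_gold = 3.4·k_gold^0.48 = 3.4·127.8299^0.48 ≈ 34.8869.

y_gold ≈ 34.887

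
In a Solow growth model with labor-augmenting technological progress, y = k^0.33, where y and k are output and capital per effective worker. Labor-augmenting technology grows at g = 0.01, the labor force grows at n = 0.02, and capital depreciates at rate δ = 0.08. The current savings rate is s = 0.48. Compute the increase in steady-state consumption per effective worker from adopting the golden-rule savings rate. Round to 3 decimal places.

Capital per effective worker breaks even when investment replaces (n + g + δ)·k; here n + g + δ = 0.11.
Current steady state (s = 0.48): k* = (0.48/0.11)^(1/0.67) ≈ 9.0157, y* = 9.0157^0.33 ≈ 2.0661, c* = (1−0.48)·2.0661 ≈ 1.0744.
Maximizing c = f(k) − (n+g+δ)·k gives f'(k) = n+g+δ, i.e. 0.33·k^(0.33−1) = 0.11, so k_gold = (0.33/0.11)^(1/0.67) ≈ 5.1537.
y_gold = 5.1537^0.33 ≈ 1.7179, c_gold = y_gold − 0.11·k_gold ≈ 1.1510.
Gain: Δc = 1.1510 − 1.0744 ≈ 0.0766.

Δc ≈ 0.077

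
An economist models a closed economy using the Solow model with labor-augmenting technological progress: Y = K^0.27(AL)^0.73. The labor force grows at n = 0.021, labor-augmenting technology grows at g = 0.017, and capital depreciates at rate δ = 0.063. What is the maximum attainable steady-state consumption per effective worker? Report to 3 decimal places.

Capital per effective worker breaks even when investment replaces (n + g + δ)·k; here n + g + δ = 0.101.
At the golden rule the marginal product of capital equals n+g+δ: 0.27·k^(0.27−1) = 0.101. Solving, k_gold = (0.27/0.101)^(1/0.73) ≈ 3.8458.
y_gold = 3.8458^0.27 ≈ 1.4386.
c_gold = y_gold − (n+g+δ)·k_gold = 1.4386 − 0.101·3.8458 ≈ 1.0502.

c_gold ≈ 1.050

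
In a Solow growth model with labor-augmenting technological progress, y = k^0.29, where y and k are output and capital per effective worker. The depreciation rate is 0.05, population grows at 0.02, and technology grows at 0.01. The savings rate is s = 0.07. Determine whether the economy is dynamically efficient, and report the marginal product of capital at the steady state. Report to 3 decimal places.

dynamically efficient; MPK ≈ 0.331

The effective depreciation rate is n + g + δ = 0.02 + 0.01 + 0.05 = 0.08.
Steady-state k*: s·k^0.29 = 0.08·k gives k* = (0.07/0.08)^(1/0.71) ≈ 0.8286.
MPK = 0.29·0.8286^(-0.71) ≈ 0.3314.
MPK > n+g+δ = 0.08, so the economy is dynamically efficient (under-saving).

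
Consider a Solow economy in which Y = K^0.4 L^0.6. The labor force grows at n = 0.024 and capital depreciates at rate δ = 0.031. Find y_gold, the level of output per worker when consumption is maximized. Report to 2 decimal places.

y_gold ≈ 3.75

The effective depreciation rate is n + δ = 0.024 + 0.031 = 0.055.
Setting f'(k) = n+δ gives 0.4·k^(0.4−1) = 0.055, hence k_gold = (0.4/0.055)^(1/0.6) ≈ 27.3000.
Output: y_gold = k_gold^0.4 = 27.3000^0.4 ≈ 3.7537.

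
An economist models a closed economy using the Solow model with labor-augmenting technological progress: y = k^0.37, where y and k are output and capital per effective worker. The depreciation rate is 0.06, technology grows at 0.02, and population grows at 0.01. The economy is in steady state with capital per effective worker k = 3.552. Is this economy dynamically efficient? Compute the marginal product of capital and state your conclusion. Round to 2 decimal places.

dynamically efficient; MPK ≈ 0.17

Break-even investment rate: n + g + δ = 0.01 + 0.02 + 0.06 = 0.09.
MPK = 0.37·k^(0.37−1) = 0.37·3.552^(-0.63) ≈ 0.1665.
MPK > 0.09, so the economy is dynamically efficient (under-saving).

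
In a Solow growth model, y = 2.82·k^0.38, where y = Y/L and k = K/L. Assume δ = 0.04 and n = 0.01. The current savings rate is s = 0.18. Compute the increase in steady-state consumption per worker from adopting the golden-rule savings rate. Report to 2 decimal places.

Break-even investment rate: n + δ = 0.01 + 0.04 = 0.05.
Current steady state (s = 0.18): k* = (0.18·2.82/0.05)^(1/0.62) ≈ 42.0214, y* = 2.82·42.0214^0.38 ≈ 11.6726, c* = (1−0.18)·11.6726 ≈ 9.5715.
Setting f'(k) = n+δ gives 0.38·2.82·k^(0.38−1) = 0.05, hence k_gold = (0.38·2.82/0.05)^(1/0.62) ≈ 140.2411.
y_gold = 2.82·140.2411^0.38 ≈ 18.4528, c_gold = y_gold − 0.05·k_gold ≈ 11.4407.
Gain: Δc = 11.4407 − 9.5715 ≈ 1.8692.

Δc ≈ 1.87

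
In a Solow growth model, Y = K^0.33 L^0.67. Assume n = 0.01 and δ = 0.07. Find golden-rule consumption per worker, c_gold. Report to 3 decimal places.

c_gold ≈ 1.346

n + δ = 0.01 + 0.07 = 0.08.
Setting f'(k) = n+δ gives 0.33·k^(0.33−1) = 0.08, hence k_gold = (0.33/0.08)^(1/0.67) ≈ 8.2898.
y_gold = 8.2898^0.33 ≈ 2.0096.
c_gold = y_gold − (n+δ)·k_gold = 2.0096 − 0.08·8.2898 ≈ 1.3465.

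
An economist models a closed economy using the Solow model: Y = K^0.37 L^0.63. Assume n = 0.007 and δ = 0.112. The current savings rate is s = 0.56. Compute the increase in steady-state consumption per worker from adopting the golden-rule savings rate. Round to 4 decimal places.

The effective depreciation rate is n + δ = 0.007 + 0.112 = 0.119.
Current steady state (s = 0.56): k* = (0.56/0.119)^(1/0.63) ≈ 11.6865, y* = 11.6865^0.37 ≈ 2.4834, c* = (1−0.56)·2.4834 ≈ 1.0927.
Golden rule sets MPK = n+δ: 0.37·k^(0.37−1) = 0.119, so k_gold = (0.37/0.119)^(1/0.63) ≈ 6.0533.
y_gold = 6.0533^0.37 ≈ 1.9469, c_gold = y_gold − 0.119·k_gold ≈ 1.2265.
Gain: Δc = 1.2265 − 1.0927 ≈ 0.1338.

Δc ≈ 0.1338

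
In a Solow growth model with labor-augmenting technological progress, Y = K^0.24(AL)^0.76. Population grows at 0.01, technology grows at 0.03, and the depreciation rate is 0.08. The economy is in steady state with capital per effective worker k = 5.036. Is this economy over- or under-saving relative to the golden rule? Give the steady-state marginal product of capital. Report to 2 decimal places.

Break-even investment rate: n + g + δ = 0.01 + 0.03 + 0.08 = 0.12.
MPK = 0.24·k^(0.24−1) = 0.24·5.036^(-0.76) ≈ 0.0702.
MPK < 0.12, so the economy is dynamically inefficient (over-saving).

over-saving; MPK ≈ 0.07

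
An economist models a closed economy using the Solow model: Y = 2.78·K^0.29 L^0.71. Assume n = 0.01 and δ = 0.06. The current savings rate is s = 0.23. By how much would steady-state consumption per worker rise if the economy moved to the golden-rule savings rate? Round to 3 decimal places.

Δc ≈ 0.072

n + δ = 0.01 + 0.06 = 0.07.
Current steady state (s = 0.23): k* = (0.23·2.78/0.07)^(1/0.71) ≈ 22.5457, y* = 2.78·22.5457^0.29 ≈ 6.8617, c* = (1−0.23)·6.8617 ≈ 5.2835.
Maximizing c = f(k) − (n+δ)·k gives f'(k) = n+δ, i.e. 0.29·2.78·k^(0.29−1) = 0.07, so k_gold = (0.29·2.78/0.07)^(1/0.71) ≈ 31.2501.
y_gold = 2.78·31.2501^0.29 ≈ 7.5431, c_gold = y_gold − 0.07·k_gold ≈ 5.3556.
Gain: Δc = 5.3556 − 5.2835 ≈ 0.0721.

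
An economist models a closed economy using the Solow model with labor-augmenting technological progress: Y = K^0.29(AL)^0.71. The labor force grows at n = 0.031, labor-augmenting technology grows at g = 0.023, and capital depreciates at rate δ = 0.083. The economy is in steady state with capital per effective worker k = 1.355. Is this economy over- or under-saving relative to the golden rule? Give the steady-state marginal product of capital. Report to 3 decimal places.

under-saving; MPK ≈ 0.234

n + g + δ = 0.031 + 0.023 + 0.083 = 0.137.
MPK = 0.29·k^(0.29−1) = 0.29·1.355^(-0.71) ≈ 0.2337.
MPK > 0.137, so the economy is dynamically efficient (under-saving).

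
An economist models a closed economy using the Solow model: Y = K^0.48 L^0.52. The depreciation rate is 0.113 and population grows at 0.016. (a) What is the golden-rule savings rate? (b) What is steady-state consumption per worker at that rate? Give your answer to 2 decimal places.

(a) s_gold = 0.48; (b) c_gold ≈ 1.75

Capital per worker breaks even when investment replaces (n + δ)·k; here n + δ = 0.129.
For Cobb-Douglas, s_gold equals capital's share: s_gold = 0.48.
Golden rule sets MPK = n+δ: 0.48·k^(0.48−1) = 0.129, so k_gold = (0.48/0.129)^(1/0.52) ≈ 12.5143.
y_gold = 12.5143^0.48 ≈ 3.3632; c_gold = (1−0.48)·y_gold ≈ 1.7489.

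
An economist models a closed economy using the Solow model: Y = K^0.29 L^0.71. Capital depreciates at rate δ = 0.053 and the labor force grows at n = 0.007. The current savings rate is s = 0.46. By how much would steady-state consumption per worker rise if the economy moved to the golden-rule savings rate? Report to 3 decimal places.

Δc ≈ 0.110

Break-even investment rate: n + δ = 0.007 + 0.053 = 0.06.
Current steady state (s = 0.46): k* = (0.46/0.06)^(1/0.71) ≈ 17.6167, y* = 17.6167^0.29 ≈ 2.2978, c* = (1−0.46)·2.2978 ≈ 1.2408.
Setting f'(k) = n+δ gives 0.29·k^(0.29−1) = 0.06, hence k_gold = (0.29/0.06)^(1/0.71) ≈ 9.1987.
y_gold = 9.1987^0.29 ≈ 1.9032, c_gold = y_gold − 0.06·k_gold ≈ 1.3513.
Gain: Δc = 1.3513 − 1.2408 ≈ 0.1104.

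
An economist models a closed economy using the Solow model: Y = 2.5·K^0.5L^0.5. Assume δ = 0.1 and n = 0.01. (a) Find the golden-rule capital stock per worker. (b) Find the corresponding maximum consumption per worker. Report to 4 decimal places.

Break-even investment rate: n + δ = 0.01 + 0.1 = 0.11.
Setting f'(k) = n+δ gives 0.5·2.5·k^(0.5−1) = 0.11, hence k_gold = (0.5·2.5/0.11)^(1/0.5) ≈ 129.1322.
y_gold = 2.5·129.1322^0.5 ≈ 28.4091; c_gold = y_gold − 0.11·k_gold ≈ 14.2045.

(a) k_gold ≈ 129.1322; (b) c_gold ≈ 14.2045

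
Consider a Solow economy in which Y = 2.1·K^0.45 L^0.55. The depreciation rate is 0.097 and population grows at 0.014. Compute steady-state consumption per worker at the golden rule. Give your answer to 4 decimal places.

n + δ = 0.014 + 0.097 = 0.111.
Maximizing c = f(k) − (n+δ)·k gives f'(k) = n+δ, i.e. 0.45·2.1·k^(0.45−1) = 0.111, so k_gold = (0.45·2.1/0.111)^(1/0.55) ≈ 49.1029.
y_gold = 2.1·49.1029^0.45 ≈ 12.1120.
c_gold = y_gold − (n+δ)·k_gold = 12.1120 − 0.111·49.1029 ≈ 6.6616.

c_gold ≈ 6.6616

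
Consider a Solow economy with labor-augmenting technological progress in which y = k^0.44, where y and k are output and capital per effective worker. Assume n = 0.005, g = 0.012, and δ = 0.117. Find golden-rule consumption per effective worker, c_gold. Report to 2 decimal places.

n + g + δ = 0.005 + 0.012 + 0.117 = 0.134.
Maximizing c = f(k) − (n+g+δ)·k gives f'(k) = n+g+δ, i.e. 0.44·k^(0.44−1) = 0.134, so k_gold = (0.44/0.134)^(1/0.56) ≈ 8.3570.
y_gold = 8.3570^0.44 ≈ 2.5451.
c_gold = y_gold − (n+g+δ)·k_gold = 2.5451 − 0.134·8.3570 ≈ 1.4252.

c_gold ≈ 1.43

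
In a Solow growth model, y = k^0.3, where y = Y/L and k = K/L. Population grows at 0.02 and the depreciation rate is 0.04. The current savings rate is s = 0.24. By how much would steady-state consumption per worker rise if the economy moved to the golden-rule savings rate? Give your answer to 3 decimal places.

The effective depreciation rate is n + δ = 0.02 + 0.04 = 0.06.
Current steady state (s = 0.24): k* = (0.24/0.06)^(1/0.7) ≈ 7.2458, y* = 7.2458^0.3 ≈ 1.8114, c* = (1−0.24)·1.8114 ≈ 1.3767.
At the golden rule the marginal product of capital equals n+δ: 0.3·k^(0.3−1) = 0.06. Solving, k_gold = (0.3/0.06)^(1/0.7) ≈ 9.9662.
y_gold = 9.9662^0.3 ≈ 1.9932, c_gold = y_gold − 0.06·k_gold ≈ 1.3953.
Gain: Δc = 1.3953 − 1.3767 ≈ 0.0186.

Δc ≈ 0.019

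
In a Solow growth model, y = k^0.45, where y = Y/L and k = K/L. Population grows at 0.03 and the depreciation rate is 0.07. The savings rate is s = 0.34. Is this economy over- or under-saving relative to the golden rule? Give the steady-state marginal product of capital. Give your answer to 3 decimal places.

under-saving; MPK ≈ 0.132

n + δ = 0.03 + 0.07 = 0.1.
Steady-state k*: s·k^0.45 = 0.1·k gives k* = (0.34/0.1)^(1/0.55) ≈ 9.2539.
MPK = 0.45·9.2539^(-0.55) ≈ 0.1324.
MPK > n+δ = 0.1, so the economy is dynamically efficient (under-saving).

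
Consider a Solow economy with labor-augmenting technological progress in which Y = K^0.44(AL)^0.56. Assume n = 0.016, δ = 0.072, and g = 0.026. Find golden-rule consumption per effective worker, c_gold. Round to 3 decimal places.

Capital per effective worker breaks even when investment replaces (n + g + δ)·k; here n + g + δ = 0.114.
Setting f'(k) = n+g+δ gives 0.44·k^(0.44−1) = 0.114, hence k_gold = (0.44/0.114)^(1/0.56) ≈ 11.1534.
y_gold = 11.1534^0.44 ≈ 2.8897.
c_gold = y_gold − (n+g+δ)·k_gold = 2.8897 − 0.114·11.1534 ≈ 1.6183.

c_gold ≈ 1.618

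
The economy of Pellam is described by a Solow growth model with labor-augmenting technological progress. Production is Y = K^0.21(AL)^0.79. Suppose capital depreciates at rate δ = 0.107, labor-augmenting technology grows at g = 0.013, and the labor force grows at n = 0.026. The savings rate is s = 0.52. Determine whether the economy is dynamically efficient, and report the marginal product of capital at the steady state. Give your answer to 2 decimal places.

dynamically inefficient; MPK ≈ 0.06

Capital per effective worker breaks even when investment replaces (n + g + δ)·k; here n + g + δ = 0.146.
Steady-state k*: s·k^0.21 = 0.146·k gives k* = (0.52/0.146)^(1/0.79) ≈ 4.9922.
MPK = 0.21·4.9922^(-0.79) ≈ 0.0590.
MPK < n+g+δ = 0.146, so the economy is dynamically inefficient (over-saving).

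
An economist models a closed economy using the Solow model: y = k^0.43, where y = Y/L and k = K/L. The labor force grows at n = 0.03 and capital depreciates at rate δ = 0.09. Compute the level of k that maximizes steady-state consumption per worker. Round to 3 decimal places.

k_gold ≈ 9.385

Break-even investment rate: n + δ = 0.03 + 0.09 = 0.12.
At the golden rule the marginal product of capital equals n+δ: 0.43·k^(0.43−1) = 0.12. Solving, k_gold = (0.43/0.12)^(1/0.57) ≈ 9.3850.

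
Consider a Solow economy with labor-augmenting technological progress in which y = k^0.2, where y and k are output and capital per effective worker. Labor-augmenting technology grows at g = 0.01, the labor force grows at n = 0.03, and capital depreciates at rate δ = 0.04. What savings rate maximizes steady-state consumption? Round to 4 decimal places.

s_gold = 0.2000

Capital per effective worker breaks even when investment replaces (n + g + δ)·k; here n + g + δ = 0.08.
At the golden rule MPK = n+g+δ, and in any Cobb-Douglas steady state s = (n+g+δ)·k/y = MPK·k/y = capital's share 0.2.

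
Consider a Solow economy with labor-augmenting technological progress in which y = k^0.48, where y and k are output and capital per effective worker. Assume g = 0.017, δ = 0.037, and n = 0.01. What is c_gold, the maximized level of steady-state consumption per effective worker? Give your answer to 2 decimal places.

The effective depreciation rate is n + g + δ = 0.01 + 0.017 + 0.037 = 0.064.
Golden rule sets MPK = n+g+δ: 0.48·k^(0.48−1) = 0.064, so k_gold = (0.48/0.064)^(1/0.52) ≈ 48.1737.
y_gold = 48.1737^0.48 ≈ 6.4232.
c_gold = y_gold − (n+g+δ)·k_gold = 6.4232 − 0.064·48.1737 ≈ 3.3400.

c_gold ≈ 3.34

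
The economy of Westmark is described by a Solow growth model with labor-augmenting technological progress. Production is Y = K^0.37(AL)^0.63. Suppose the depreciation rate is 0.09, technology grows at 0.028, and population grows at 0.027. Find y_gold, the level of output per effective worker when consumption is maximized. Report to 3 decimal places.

Capital per effective worker breaks even when investment replaces (n + g + δ)·k; here n + g + δ = 0.145.
Setting f'(k) = n+g+δ gives 0.37·k^(0.37−1) = 0.145, hence k_gold = (0.37/0.145)^(1/0.63) ≈ 4.4235.
Output: y_gold = k_gold^0.37 = 4.4235^0.37 ≈ 1.7335.

y_gold ≈ 1.734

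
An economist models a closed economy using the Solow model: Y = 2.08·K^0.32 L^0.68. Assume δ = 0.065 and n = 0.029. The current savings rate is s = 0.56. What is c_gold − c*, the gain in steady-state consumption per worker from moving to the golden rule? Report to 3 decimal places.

Δc ≈ 0.561

The effective depreciation rate is n + δ = 0.029 + 0.065 = 0.094.
Current steady state (s = 0.56): k* = (0.56·2.08/0.094)^(1/0.68) ≈ 40.5074, y* = 2.08·40.5074^0.32 ≈ 6.7995, c* = (1−0.56)·6.7995 ≈ 2.9918.
Maximizing c = f(k) − (n+δ)·k gives f'(k) = n+δ, i.e. 0.32·2.08·k^(0.32−1) = 0.094, so k_gold = (0.32·2.08/0.094)^(1/0.68) ≈ 17.7879.
y_gold = 2.08·17.7879^0.32 ≈ 5.2252, c_gold = y_gold − 0.094·k_gold ≈ 3.5531.
Gain: Δc = 3.5531 − 2.9918 ≈ 0.5614.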